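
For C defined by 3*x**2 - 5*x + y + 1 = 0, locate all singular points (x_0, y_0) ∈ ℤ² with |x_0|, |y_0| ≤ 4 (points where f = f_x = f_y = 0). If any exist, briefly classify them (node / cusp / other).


No singular points in the scanned grid; C is smooth there.

Compute partial derivatives:
  f_x = 6*x - 5.
  f_y = 1.
f_y = 1 is a nonzero constant, so f_y never vanishes: no point (x, y) can satisfy f = f_x = f_y = 0. In particular no (x, y) ∈ {−4, ..., 4}² is singular; the curve is smooth.


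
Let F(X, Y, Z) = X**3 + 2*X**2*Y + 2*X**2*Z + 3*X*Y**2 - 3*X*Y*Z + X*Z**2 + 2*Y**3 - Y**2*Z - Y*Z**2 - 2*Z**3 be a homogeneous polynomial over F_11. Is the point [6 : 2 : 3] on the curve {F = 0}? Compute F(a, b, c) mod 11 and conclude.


F(6,2,3) ≡ 9 (mod 11); P is NOT on the curve.

Evaluate F(6, 2, 3) term-by-term (mod 11).
  X**3 ↦ 1·216·1·1 = 216
  2*X**2*Y ↦ 2·36·2·1 = 144
  2*X**2*Z ↦ 2·36·1·3 = 216
  3*X*Y**2 ↦ 3·6·4·1 = 72
  -3*X*Y*Z ↦ -3·6·2·3 = -108
  X*Z**2 ↦ 1·6·1·9 = 54
  2*Y**3 ↦ 2·1·8·1 = 16
  -Y**2*Z ↦ -1·1·4·3 = -12
  -Y*Z**2 ↦ -1·1·2·9 = -18
  -2*Z**3 ↦ -2·1·1·27 = -54
Sum: F(6, 2, 3) = (216) + (144) + (216) + (72) + (-108) + (54) + (16) + (-12) + (-18) + (-54) = 526.
Reducing mod 11: 526 ≡ 9 (mod 11).
Since F(a, b, c) ≡ 9 ≠ 0 (mod 11), P does NOT lie on the curve.


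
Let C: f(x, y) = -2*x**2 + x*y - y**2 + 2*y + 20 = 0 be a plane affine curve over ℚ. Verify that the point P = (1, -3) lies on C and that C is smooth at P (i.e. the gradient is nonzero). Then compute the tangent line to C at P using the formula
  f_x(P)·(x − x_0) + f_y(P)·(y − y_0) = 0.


Tangent line at P: -7*x + 9*y + 34 = 0.

Step 1: f(1, -3) = 0, so P lies on C.
Step 2: partial derivatives
  f_x(x, y) = -4*x + y, f_y(x, y) = x - 2*y + 2.
  f_x(P) = -7, f_y(P) = 9 (gradient nonzero, so P is smooth).
Step 3: tangent line at P: -7·(x − 1) + 9·(y − -3) = 0.
Expanding: -7*x + 9*y + 34 = 0.


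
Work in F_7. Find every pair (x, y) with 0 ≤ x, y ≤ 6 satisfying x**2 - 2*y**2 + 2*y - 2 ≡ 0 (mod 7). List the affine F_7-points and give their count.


Affine F_7-points: {(0, 3), (0, 5), (3, 0), (3, 1), (4, 0), (4, 1)}; count = 6.

For each of the 49 pairs (x, y) ∈ F_7², evaluate f(x, y) mod 7. Record the zeros.
  x = 0: [0↦5, 1↦5, 2↦1, 3↦0, 4↦2, 5↦0, 6↦1]  zeros at y ∈ {3, 5}
  x = 1: [0↦6, 1↦6, 2↦2, 3↦1, 4↦3, 5↦1, 6↦2]  zeros at y ∈ ∅
  x = 2: [0↦2, 1↦2, 2↦5, 3↦4, 4↦6, 5↦4, 6↦5]  zeros at y ∈ ∅
  x = 3: [0↦0, 1↦0, 2↦3, 3↦2, 4↦4, 5↦2, 6↦3]  zeros at y ∈ {0, 1}
  x = 4: [0↦0, 1↦0, 2↦3, 3↦2, 4↦4, 5↦2, 6↦3]  zeros at y ∈ {0, 1}
  x = 5: [0↦2, 1↦2, 2↦5, 3↦4, 4↦6, 5↦4, 6↦5]  zeros at y ∈ ∅
  x = 6: [0↦6, 1↦6, 2↦2, 3↦1, 4↦3, 5↦1, 6↦2]  zeros at y ∈ ∅
Collecting zeros: affine points = {(0, 3), (0, 5), (3, 0), (3, 1), (4, 0), (4, 1)}.
Total count |C(F_7)_aff| = 6.


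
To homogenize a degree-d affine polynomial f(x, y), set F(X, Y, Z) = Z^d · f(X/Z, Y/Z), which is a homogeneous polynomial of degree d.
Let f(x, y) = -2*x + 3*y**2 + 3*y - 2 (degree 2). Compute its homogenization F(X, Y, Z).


F(X, Y, Z) = -2*X*Z + 3*Y**2 + 3*Y*Z - 2*Z**2

deg(f) = 2.
Substitute x = X/Z, y = Y/Z into f, then multiply by Z^2.
  monomial -2·x^1·y^0 ↦ -2·X^1·Y^0·Z^1.
  monomial 3·x^0·y^2 ↦ 3·X^0·Y^2·Z^0.
  monomial 3·x^0·y^1 ↦ 3·X^0·Y^1·Z^1.
  monomial -2·x^0·y^0 ↦ -2·X^0·Y^0·Z^2.
Collecting: F(X, Y, Z) = -2*X*Z + 3*Y**2 + 3*Y*Z - 2*Z**2.


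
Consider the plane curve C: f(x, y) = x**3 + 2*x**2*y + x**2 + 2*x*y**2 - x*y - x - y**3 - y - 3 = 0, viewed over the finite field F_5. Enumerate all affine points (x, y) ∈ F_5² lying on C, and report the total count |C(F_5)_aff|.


Affine F_5-points: {(0, 1), (2, 1), (2, 2), (3, 0), (4, 4)}; count = 5.

For each of the 25 pairs (x, y) ∈ F_5², evaluate f(x, y) mod 5. Record the zeros.
  x = 0: [0↦2, 1↦0, 2↦2, 3↦2, 4↦4]  zeros at y ∈ {1}
  x = 1: [0↦3, 1↦4, 2↦3, 3↦4, 4↦1]  zeros at y ∈ ∅
  x = 2: [0↦2, 1↦0, 2↦0, 3↦1, 4↦2]  zeros at y ∈ {1, 2}
  x = 3: [0↦0, 1↦4, 2↦4, 3↦4, 4↦3]  zeros at y ∈ {0}
  x = 4: [0↦3, 1↦2, 2↦1, 3↦4, 4↦0]  zeros at y ∈ {4}
Collecting zeros: affine points = {(0, 1), (2, 1), (2, 2), (3, 0), (4, 4)}.
Total count |C(F_5)_aff| = 5.


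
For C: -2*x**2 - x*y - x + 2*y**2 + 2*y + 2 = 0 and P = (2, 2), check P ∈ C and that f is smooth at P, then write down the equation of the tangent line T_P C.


Tangent line at P: -11*x + 8*y + 6 = 0.

Step 1: f(2, 2) = 0, so P lies on C.
Step 2: partial derivatives
  f_x(x, y) = -4*x - y - 1, f_y(x, y) = -x + 4*y + 2.
  f_x(P) = -11, f_y(P) = 8 (gradient nonzero, so P is smooth).
Step 3: tangent line at P: -11·(x − 2) + 8·(y − 2) = 0.
Expanding: -11*x + 8*y + 6 = 0.


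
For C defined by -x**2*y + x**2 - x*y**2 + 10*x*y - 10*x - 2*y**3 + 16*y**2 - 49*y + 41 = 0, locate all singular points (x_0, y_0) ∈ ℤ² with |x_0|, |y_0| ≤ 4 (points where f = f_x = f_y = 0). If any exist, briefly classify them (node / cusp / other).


Singular points: {(3, 2)}; classification: node.

Compute partial derivatives:
  f_x = -2*x*y + 2*x - y**2 + 10*y - 10.
  f_y = -x**2 - 2*x*y + 10*x - 6*y**2 + 32*y - 49.
Scan x_0 ∈ {−4, ..., 4}. For each x_0, f_y(x_0, y) is a polynomial in y; find its integer roots y ∈ {−4, ..., 4}, then test f_x and f at those candidates.
  x = -4: f_y(-4, y) = -6*y**2 + 40*y - 105; no integer root y with |y| ≤ 4.
  x = -3: f_y(-3, y) = -6*y**2 + 38*y - 88; no integer root y with |y| ≤ 4.
  x = -2: f_y(-2, y) = -6*y**2 + 36*y - 73; no integer root y with |y| ≤ 4.
  x = -1: f_y(-1, y) = -6*y**2 + 34*y - 60; no integer root y with |y| ≤ 4.
  x = 0: f_y(0, y) = -6*y**2 + 32*y - 49; no integer root y with |y| ≤ 4.
  x = 1: f_y(1, y) = -6*y**2 + 30*y - 40; no integer root y with |y| ≤ 4.
  x = 2: f_y(2, y) = -6*y**2 + 28*y - 33; no integer root y with |y| ≤ 4.
  x = 3: f_y(3, y) = -6*y**2 + 26*y - 28; vanishes at y ∈ {2}. (3, 2): f_x = 0, f = 0 — SINGULAR.
  x = 4: f_y(4, y) = -6*y**2 + 24*y - 25; no integer root y with |y| ≤ 4.
Only singular point on the grid: (3, 2).
Classify: substitute x = 3 + u, y = 2 + v and expand: f = -u**2*v - u**2 - u*v**2 - 2*v**3 + v**2.
No constant or linear terms (consistent with a singular point). Quadratic part: -u**2 + v**2. Cubic part: -u**2*v - u*v**2 - 2*v**3.
The quadratic part v**2 - u**2 = (v − u)(v + u) splits into two distinct linear factors, so there are two distinct tangent lines y − 2 = ±(x − 3) — this is a node (ordinary double point).
Classification: node.


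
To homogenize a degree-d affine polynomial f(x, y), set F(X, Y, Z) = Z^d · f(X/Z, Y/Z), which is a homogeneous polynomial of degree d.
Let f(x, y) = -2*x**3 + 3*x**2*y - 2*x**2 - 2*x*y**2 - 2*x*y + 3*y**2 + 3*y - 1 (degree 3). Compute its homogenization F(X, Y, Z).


F(X, Y, Z) = -2*X**3 + 3*X**2*Y - 2*X**2*Z - 2*X*Y**2 - 2*X*Y*Z + 3*Y**2*Z + 3*Y*Z**2 - Z**3

deg(f) = 3.
Substitute x = X/Z, y = Y/Z into f, then multiply by Z^3.
  monomial -2·x^3·y^0 ↦ -2·X^3·Y^0·Z^0.
  monomial 3·x^2·y^1 ↦ 3·X^2·Y^1·Z^0.
  monomial -2·x^2·y^0 ↦ -2·X^2·Y^0·Z^1.
  monomial -2·x^1·y^2 ↦ -2·X^1·Y^2·Z^0.
  monomial -2·x^1·y^1 ↦ -2·X^1·Y^1·Z^1.
  monomial 3·x^0·y^2 ↦ 3·X^0·Y^2·Z^1.
  monomial 3·x^0·y^1 ↦ 3·X^0·Y^1·Z^2.
  monomial -1·x^0·y^0 ↦ -1·X^0·Y^0·Z^3.
Collecting: F(X, Y, Z) = -2*X**3 + 3*X**2*Y - 2*X**2*Z - 2*X*Y**2 - 2*X*Y*Z + 3*Y**2*Z + 3*Y*Z**2 - Z**3.


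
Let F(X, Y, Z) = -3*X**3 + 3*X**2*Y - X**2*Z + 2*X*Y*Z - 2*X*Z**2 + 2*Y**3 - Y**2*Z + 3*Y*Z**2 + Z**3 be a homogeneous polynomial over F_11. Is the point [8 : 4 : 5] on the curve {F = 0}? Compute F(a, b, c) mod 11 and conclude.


F(8,4,5) ≡ 9 (mod 11); P is NOT on the curve.

Evaluate F(8, 4, 5) term-by-term (mod 11).
  -3*X**3 ↦ -3·512·1·1 = -1536
  3*X**2*Y ↦ 3·64·4·1 = 768
  -X**2*Z ↦ -1·64·1·5 = -320
  2*X*Y*Z ↦ 2·8·4·5 = 320
  -2*X*Z**2 ↦ -2·8·1·25 = -400
  2*Y**3 ↦ 2·1·64·1 = 128
  -Y**2*Z ↦ -1·1·16·5 = -80
  3*Y*Z**2 ↦ 3·1·4·25 = 300
  Z**3 ↦ 1·1·1·125 = 125
Sum: F(8, 4, 5) = (-1536) + (768) + (-320) + (320) + (-400) + (128) + (-80) + (300) + (125) = -695.
Reducing mod 11: -695 ≡ 9 (mod 11).
Since F(a, b, c) ≡ 9 ≠ 0 (mod 11), P does NOT lie on the curve.


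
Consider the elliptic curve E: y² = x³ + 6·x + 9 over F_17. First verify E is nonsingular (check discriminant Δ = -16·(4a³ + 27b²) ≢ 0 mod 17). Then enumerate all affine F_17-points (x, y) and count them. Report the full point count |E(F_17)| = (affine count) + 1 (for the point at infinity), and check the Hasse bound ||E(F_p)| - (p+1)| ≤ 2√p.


Affine points = {(0, 3), (0, 14), (1, 4), (1, 13), (8, 5), (8, 12), (10, 7), (10, 10), (14, 7), (14, 10), (16, 6), (16, 11)}; affine count = 12; |E(F_17)| = 13.

Discriminant check: Δ ∝ 4a³ + 27b² = 4·6³ + 27·9² = 4·216 + 27·81 ≡ 8 (mod 17). Nonzero ⇒ E is nonsingular.
For each x ∈ F_17, compute rhs = x³ + 6·x + 9 mod 17, then count y ∈ F_17 with y² ≡ rhs.
  x = 0: rhs = 9, matching y values: 3, 14 (2 points).
  x = 1: rhs = 16, matching y values: 4, 13 (2 points).
  x = 2: rhs = 12, matching y values: none (0 points).
  x = 3: rhs = 3, matching y values: none (0 points).
  x = 4: rhs = 12, matching y values: none (0 points).
  x = 5: rhs = 11, matching y values: none (0 points).
  x = 6: rhs = 6, matching y values: none (0 points).
  x = 7: rhs = 3, matching y values: none (0 points).
  x = 8: rhs = 8, matching y values: 5, 12 (2 points).
  x = 9: rhs = 10, matching y values: none (0 points).
  x = 10: rhs = 15, matching y values: 7, 10 (2 points).
  x = 11: rhs = 12, matching y values: none (0 points).
  x = 12: rhs = 7, matching y values: none (0 points).
  x = 13: rhs = 6, matching y values: none (0 points).
  x = 14: rhs = 15, matching y values: 7, 10 (2 points).
  x = 15: rhs = 6, matching y values: none (0 points).
  x = 16: rhs = 2, matching y values: 6, 11 (2 points).
Total affine count: 12.
Full point count |E(F_17)| = 12 + 1 = 13.
Hasse bound: |13 − (17+1)| = |-5| = 5 ≤ 2√17 ≈ 8.2462 ✓.


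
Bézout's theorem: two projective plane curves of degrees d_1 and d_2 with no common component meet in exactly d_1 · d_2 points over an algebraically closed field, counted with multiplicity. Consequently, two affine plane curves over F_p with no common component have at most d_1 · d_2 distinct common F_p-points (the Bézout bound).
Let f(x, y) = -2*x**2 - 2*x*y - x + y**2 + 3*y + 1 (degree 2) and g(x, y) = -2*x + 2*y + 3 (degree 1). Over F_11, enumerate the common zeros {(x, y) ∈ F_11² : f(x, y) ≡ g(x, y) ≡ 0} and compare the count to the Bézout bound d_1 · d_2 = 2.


Common zeros: {(4, 8)}; count = 1; Bézout bound = 2.

deg(f) = 2, deg(g) = 1, so Bézout bound = 2.
Scan x ∈ F_11. For each x, list the y ∈ F_11 with f(x, y) ≡ 0 and those with g(x, y) ≡ 0 (mod 11); the common zeros in that column are the intersection.
  x = 0: f ≡ 0 at y ∈ {2, 6}; g ≡ 0 at y ∈ {4}; common: ∅.
  x = 1: f ≡ 0 at y ∈ {1, 9}; g ≡ 0 at y ∈ {5}; common: ∅.
  x = 2: f ≡ 0 at y ∈ {5, 7}; g ≡ 0 at y ∈ {6}; common: ∅.
  x = 3: f ≡ 0 at y ∈ {1, 2}; g ≡ 0 at y ∈ {7}; common: ∅.
  x = 4: f ≡ 0 at y ∈ {8}; g ≡ 0 at y ∈ {8}; common: {8}.
  x = 5: f ≡ 0 at y ∈ {3, 4}; g ≡ 0 at y ∈ {9}; common: ∅.
  x = 6: f ≡ 0 at y ∈ {0, 9}; g ≡ 0 at y ∈ {10}; common: ∅.
  x = 7: f ≡ 0 at y ∈ {4, 7}; g ≡ 0 at y ∈ {0}; common: ∅.
  x = 8: f ≡ 0 at y ∈ {3, 10}; g ≡ 0 at y ∈ {1}; common: ∅.
  x = 9: f ≡ 0 at y ∈ {5, 10}; g ≡ 0 at y ∈ {2}; common: ∅.
  x = 10: f ≡ 0 at y ∈ {0, 6}; g ≡ 0 at y ∈ {3}; common: ∅.
Collecting: common zeros = {(4, 8)}, so the count is 1.
Comparison with the Bézout bound: 1 ≤ 2 = deg(f)·deg(g), as expected for curves with no common component (the affine F_11-count falls short of the bound because intersections may lie at infinity, over extension fields, or carry multiplicity).


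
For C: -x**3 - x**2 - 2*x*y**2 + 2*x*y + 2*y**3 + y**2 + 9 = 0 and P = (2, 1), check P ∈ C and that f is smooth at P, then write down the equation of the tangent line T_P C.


Tangent line at P: -16*x + 4*y + 28 = 0.

Step 1: f(2, 1) = 0, so P lies on C.
Step 2: partial derivatives
  f_x(x, y) = -3*x**2 - 2*x - 2*y**2 + 2*y, f_y(x, y) = -4*x*y + 2*x + 6*y**2 + 2*y.
  f_x(P) = -16, f_y(P) = 4 (gradient nonzero, so P is smooth).
Step 3: tangent line at P: -16·(x − 2) + 4·(y − 1) = 0.
Expanding: -16*x + 4*y + 28 = 0.


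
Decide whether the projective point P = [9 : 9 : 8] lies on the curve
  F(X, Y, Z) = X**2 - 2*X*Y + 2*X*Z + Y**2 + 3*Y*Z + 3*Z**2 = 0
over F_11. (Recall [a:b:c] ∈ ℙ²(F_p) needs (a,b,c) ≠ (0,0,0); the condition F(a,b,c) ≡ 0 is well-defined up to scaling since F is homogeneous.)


F(9,9,8) ≡ 2 (mod 11); P is NOT on the curve.

Evaluate F(9, 9, 8) term-by-term (mod 11).
  X**2 ↦ 1·81·1·1 = 81
  -2*X*Y ↦ -2·9·9·1 = -162
  2*X*Z ↦ 2·9·1·8 = 144
  Y**2 ↦ 1·1·81·1 = 81
  3*Y*Z ↦ 3·1·9·8 = 216
  3*Z**2 ↦ 3·1·1·64 = 192
Sum: F(9, 9, 8) = (81) + (-162) + (144) + (81) + (216) + (192) = 552.
Reducing mod 11: 552 ≡ 2 (mod 11).
Since F(a, b, c) ≡ 2 ≠ 0 (mod 11), P does NOT lie on the curve.


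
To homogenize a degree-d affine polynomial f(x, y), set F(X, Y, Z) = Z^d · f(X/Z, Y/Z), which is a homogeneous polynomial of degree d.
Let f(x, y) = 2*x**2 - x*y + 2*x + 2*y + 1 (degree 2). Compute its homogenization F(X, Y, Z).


F(X, Y, Z) = 2*X**2 - X*Y + 2*X*Z + 2*Y*Z + Z**2

deg(f) = 2.
Substitute x = X/Z, y = Y/Z into f, then multiply by Z^2.
  monomial 2·x^2·y^0 ↦ 2·X^2·Y^0·Z^0.
  monomial -1·x^1·y^1 ↦ -1·X^1·Y^1·Z^0.
  monomial 2·x^1·y^0 ↦ 2·X^1·Y^0·Z^1.
  monomial 2·x^0·y^1 ↦ 2·X^0·Y^1·Z^1.
  monomial 1·x^0·y^0 ↦ 1·X^0·Y^0·Z^2.
Collecting: F(X, Y, Z) = 2*X**2 - X*Y + 2*X*Z + 2*Y*Z + Z**2.


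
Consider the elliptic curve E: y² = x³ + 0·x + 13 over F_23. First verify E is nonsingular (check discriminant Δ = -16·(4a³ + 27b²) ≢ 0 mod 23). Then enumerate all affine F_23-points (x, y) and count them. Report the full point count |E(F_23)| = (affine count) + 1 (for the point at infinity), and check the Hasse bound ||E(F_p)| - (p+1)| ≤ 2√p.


Affine points = {(0, 6), (0, 17), (4, 10), (4, 13), (5, 0), (9, 11), (9, 12), (10, 1), (10, 22), (12, 4), (12, 19), (13, 5), (13, 18), (17, 2), (17, 21), (18, 7), (18, 16), (19, 8), (19, 15), (20, 3), (20, 20), (22, 9), (22, 14)}; affine count = 23; |E(F_23)| = 24.

Discriminant check: Δ ∝ 4a³ + 27b² = 4·0³ + 27·13² = 4·0 + 27·169 ≡ 9 (mod 23). Nonzero ⇒ E is nonsingular.
For each x ∈ F_23, compute rhs = x³ + 0·x + 13 mod 23, then count y ∈ F_23 with y² ≡ rhs.
  x = 0: rhs = 13, matching y values: 6, 17 (2 points).
  x = 1: rhs = 14, matching y values: none (0 points).
  x = 2: rhs = 21, matching y values: none (0 points).
  x = 3: rhs = 17, matching y values: none (0 points).
  x = 4: rhs = 8, matching y values: 10, 13 (2 points).
  x = 5: rhs = 0, matching y values: 0 (1 points).
  x = 6: rhs = 22, matching y values: none (0 points).
  x = 7: rhs = 11, matching y values: none (0 points).
  x = 8: rhs = 19, matching y values: none (0 points).
  x = 9: rhs = 6, matching y values: 11, 12 (2 points).
  x = 10: rhs = 1, matching y values: 1, 22 (2 points).
  x = 11: rhs = 10, matching y values: none (0 points).
  x = 12: rhs = 16, matching y values: 4, 19 (2 points).
  x = 13: rhs = 2, matching y values: 5, 18 (2 points).
  x = 14: rhs = 20, matching y values: none (0 points).
  x = 15: rhs = 7, matching y values: none (0 points).
  x = 16: rhs = 15, matching y values: none (0 points).
  x = 17: rhs = 4, matching y values: 2, 21 (2 points).
  x = 18: rhs = 3, matching y values: 7, 16 (2 points).
  x = 19: rhs = 18, matching y values: 8, 15 (2 points).
  x = 20: rhs = 9, matching y values: 3, 20 (2 points).
  x = 21: rhs = 5, matching y values: none (0 points).
  x = 22: rhs = 12, matching y values: 9, 14 (2 points).
Total affine count: 23.
Full point count |E(F_23)| = 23 + 1 = 24.
Hasse bound: |24 − (23+1)| = |0| = 0 ≤ 2√23 ≈ 9.5917 ✓.


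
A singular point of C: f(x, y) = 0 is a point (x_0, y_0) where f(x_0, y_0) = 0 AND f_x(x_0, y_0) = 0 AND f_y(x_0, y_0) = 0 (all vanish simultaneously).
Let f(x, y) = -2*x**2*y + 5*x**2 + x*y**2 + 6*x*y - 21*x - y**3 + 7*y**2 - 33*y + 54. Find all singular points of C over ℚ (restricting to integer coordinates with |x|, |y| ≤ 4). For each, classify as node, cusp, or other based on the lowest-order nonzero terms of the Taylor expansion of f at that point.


Singular points: {(3, 3)}; classification: node.

Compute partial derivatives:
  f_x = -4*x*y + 10*x + y**2 + 6*y - 21.
  f_y = -2*x**2 + 2*x*y + 6*x - 3*y**2 + 14*y - 33.
Scan x_0 ∈ {−4, ..., 4}. For each x_0, f_y(x_0, y) is a polynomial in y; find its integer roots y ∈ {−4, ..., 4}, then test f_x and f at those candidates.
  x = -4: f_y(-4, y) = -3*y**2 + 6*y - 89; no integer root y with |y| ≤ 4.
  x = -3: f_y(-3, y) = -3*y**2 + 8*y - 69; no integer root y with |y| ≤ 4.
  x = -2: f_y(-2, y) = -3*y**2 + 10*y - 53; no integer root y with |y| ≤ 4.
  x = -1: f_y(-1, y) = -3*y**2 + 12*y - 41; no integer root y with |y| ≤ 4.
  x = 0: f_y(0, y) = -3*y**2 + 14*y - 33; no integer root y with |y| ≤ 4.
  x = 1: f_y(1, y) = -3*y**2 + 16*y - 29; no integer root y with |y| ≤ 4.
  x = 2: f_y(2, y) = -3*y**2 + 18*y - 29; no integer root y with |y| ≤ 4.
  x = 3: f_y(3, y) = -3*y**2 + 20*y - 33; vanishes at y ∈ {3}. (3, 3): f_x = 0, f = 0 — SINGULAR.
  x = 4: f_y(4, y) = -3*y**2 + 22*y - 41; no integer root y with |y| ≤ 4.
Only singular point on the grid: (3, 3).
Classify: substitute x = 3 + u, y = 3 + v and expand: f = -2*u**2*v - u**2 + u*v**2 - v**3 + v**2.
No constant or linear terms (consistent with a singular point). Quadratic part: -u**2 + v**2. Cubic part: -2*u**2*v + u*v**2 - v**3.
The quadratic part v**2 - u**2 = (v − u)(v + u) splits into two distinct linear factors, so there are two distinct tangent lines y − 3 = ±(x − 3) — this is a node (ordinary double point).
Classification: node.


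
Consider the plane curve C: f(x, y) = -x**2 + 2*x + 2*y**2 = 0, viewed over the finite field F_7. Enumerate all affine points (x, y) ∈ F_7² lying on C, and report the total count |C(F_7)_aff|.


Affine F_7-points: {(0, 0), (2, 0), (4, 2), (4, 5), (5, 2), (5, 5)}; count = 6.

For each of the 49 pairs (x, y) ∈ F_7², evaluate f(x, y) mod 7. Record the zeros.
  x = 0: [0↦0, 1↦2, 2↦1, 3↦4, 4↦4, 5↦1, 6↦2]  zeros at y ∈ {0}
  x = 1: [0↦1, 1↦3, 2↦2, 3↦5, 4↦5, 5↦2, 6↦3]  zeros at y ∈ ∅
  x = 2: [0↦0, 1↦2, 2↦1, 3↦4, 4↦4, 5↦1, 6↦2]  zeros at y ∈ {0}
  x = 3: [0↦4, 1↦6, 2↦5, 3↦1, 4↦1, 5↦5, 6↦6]  zeros at y ∈ ∅
  x = 4: [0↦6, 1↦1, 2↦0, 3↦3, 4↦3, 5↦0, 6↦1]  zeros at y ∈ {2, 5}
  x = 5: [0↦6, 1↦1, 2↦0, 3↦3, 4↦3, 5↦0, 6↦1]  zeros at y ∈ {2, 5}
  x = 6: [0↦4, 1↦6, 2↦5, 3↦1, 4↦1, 5↦5, 6↦6]  zeros at y ∈ ∅
Collecting zeros: affine points = {(0, 0), (2, 0), (4, 2), (4, 5), (5, 2), (5, 5)}.
Total count |C(F_7)_aff| = 6.


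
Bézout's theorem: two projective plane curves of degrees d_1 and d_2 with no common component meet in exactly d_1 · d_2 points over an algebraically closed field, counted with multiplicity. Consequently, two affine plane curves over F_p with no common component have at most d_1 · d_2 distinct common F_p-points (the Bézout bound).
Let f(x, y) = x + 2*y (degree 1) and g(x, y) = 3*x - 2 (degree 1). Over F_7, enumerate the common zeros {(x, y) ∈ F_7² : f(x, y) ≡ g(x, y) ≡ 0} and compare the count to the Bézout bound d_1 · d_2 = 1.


Common zeros: {(3, 2)}; count = 1; Bézout bound = 1.

deg(f) = 1, deg(g) = 1, so Bézout bound = 1.
Scan x ∈ F_7. For each x, list the y ∈ F_7 with f(x, y) ≡ 0 and those with g(x, y) ≡ 0 (mod 7); the common zeros in that column are the intersection.
  x = 0: f ≡ 0 at y ∈ {0}; g ≡ 0 at y ∈ ∅; common: ∅.
  x = 1: f ≡ 0 at y ∈ {3}; g ≡ 0 at y ∈ ∅; common: ∅.
  x = 2: f ≡ 0 at y ∈ {6}; g ≡ 0 at y ∈ ∅; common: ∅.
  x = 3: f ≡ 0 at y ∈ {2}; g ≡ 0 at y ∈ {0, 1, 2, 3, 4, 5, 6}; common: {2}.
  x = 4: f ≡ 0 at y ∈ {5}; g ≡ 0 at y ∈ ∅; common: ∅.
  x = 5: f ≡ 0 at y ∈ {1}; g ≡ 0 at y ∈ ∅; common: ∅.
  x = 6: f ≡ 0 at y ∈ {4}; g ≡ 0 at y ∈ ∅; common: ∅.
Collecting: common zeros = {(3, 2)}, so the count is 1.
Comparison with the Bézout bound: 1 ≤ 1 = deg(f)·deg(g), as expected for curves with no common component (the bound is attained).


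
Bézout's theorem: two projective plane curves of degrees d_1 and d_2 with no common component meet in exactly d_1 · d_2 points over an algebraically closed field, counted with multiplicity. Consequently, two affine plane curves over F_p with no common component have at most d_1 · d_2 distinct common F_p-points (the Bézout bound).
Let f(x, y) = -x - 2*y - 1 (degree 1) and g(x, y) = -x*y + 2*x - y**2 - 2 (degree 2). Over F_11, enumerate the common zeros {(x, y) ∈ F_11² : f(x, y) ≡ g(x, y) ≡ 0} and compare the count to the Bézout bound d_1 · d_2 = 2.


Common zeros: {(1, 10), (2, 4)}; count = 2; Bézout bound = 2.

deg(f) = 1, deg(g) = 2, so Bézout bound = 2.
Scan x ∈ F_11. For each x, list the y ∈ F_11 with f(x, y) ≡ 0 and those with g(x, y) ≡ 0 (mod 11); the common zeros in that column are the intersection.
  x = 0: f ≡ 0 at y ∈ {5}; g ≡ 0 at y ∈ {3, 8}; common: ∅.
  x = 1: f ≡ 0 at y ∈ {10}; g ≡ 0 at y ∈ {0, 10}; common: {10}.
  x = 2: f ≡ 0 at y ∈ {4}; g ≡ 0 at y ∈ {4, 5}; common: {4}.
  x = 3: f ≡ 0 at y ∈ {9}; g ≡ 0 at y ∈ {1, 7}; common: ∅.
  x = 4: f ≡ 0 at y ∈ {3}; g ≡ 0 at y ∈ ∅; common: ∅.
  x = 5: f ≡ 0 at y ∈ {8}; g ≡ 0 at y ∈ ∅; common: ∅.
  x = 6: f ≡ 0 at y ∈ {2}; g ≡ 0 at y ∈ ∅; common: ∅.
  x = 7: f ≡ 0 at y ∈ {7}; g ≡ 0 at y ∈ {6, 9}; common: ∅.
  x = 8: f ≡ 0 at y ∈ {1}; g ≡ 0 at y ∈ ∅; common: ∅.
  x = 9: f ≡ 0 at y ∈ {6}; g ≡ 0 at y ∈ ∅; common: ∅.
  x = 10: f ≡ 0 at y ∈ {0}; g ≡ 0 at y ∈ ∅; common: ∅.
Collecting: common zeros = {(1, 10), (2, 4)}, so the count is 2.
Comparison with the Bézout bound: 2 ≤ 2 = deg(f)·deg(g), as expected for curves with no common component (the bound is attained).


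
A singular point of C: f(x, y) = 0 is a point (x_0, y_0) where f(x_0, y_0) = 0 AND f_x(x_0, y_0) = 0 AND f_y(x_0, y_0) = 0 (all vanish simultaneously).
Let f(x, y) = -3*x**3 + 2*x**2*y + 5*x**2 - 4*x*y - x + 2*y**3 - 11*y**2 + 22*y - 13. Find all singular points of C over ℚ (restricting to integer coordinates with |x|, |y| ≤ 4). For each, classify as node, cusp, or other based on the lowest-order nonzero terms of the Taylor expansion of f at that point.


Singular points: {(1, 2)}; classification: cusp.

Compute partial derivatives:
  f_x = -9*x**2 + 4*x*y + 10*x - 4*y - 1.
  f_y = 2*x**2 - 4*x + 6*y**2 - 22*y + 22.
Scan x_0 ∈ {−4, ..., 4}. For each x_0, f_y(x_0, y) is a polynomial in y; find its integer roots y ∈ {−4, ..., 4}, then test f_x and f at those candidates.
  x = -4: f_y(-4, y) = 6*y**2 - 22*y + 70; no integer root y with |y| ≤ 4.
  x = -3: f_y(-3, y) = 6*y**2 - 22*y + 52; no integer root y with |y| ≤ 4.
  x = -2: f_y(-2, y) = 6*y**2 - 22*y + 38; no integer root y with |y| ≤ 4.
  x = -1: f_y(-1, y) = 6*y**2 - 22*y + 28; no integer root y with |y| ≤ 4.
  x = 0: f_y(0, y) = 6*y**2 - 22*y + 22; no integer root y with |y| ≤ 4.
  x = 1: f_y(1, y) = 6*y**2 - 22*y + 20; vanishes at y ∈ {2}. (1, 2): f_x = 0, f = 0 — SINGULAR.
  x = 2: f_y(2, y) = 6*y**2 - 22*y + 22; no integer root y with |y| ≤ 4.
  x = 3: f_y(3, y) = 6*y**2 - 22*y + 28; no integer root y with |y| ≤ 4.
  x = 4: f_y(4, y) = 6*y**2 - 22*y + 38; no integer root y with |y| ≤ 4.
Only singular point on the grid: (1, 2).
Classify: substitute x = 1 + u, y = 2 + v and expand: f = -3*u**3 + 2*u**2*v + 2*v**3 + v**2.
No constant or linear terms (consistent with a singular point). Quadratic part: v**2. Cubic part: -3*u**3 + 2*u**2*v + 2*v**3.
The quadratic part v**2 is a perfect square, so there is a single (double) tangent line v = 0, i.e. y = 2. Restricting the cubic part to that line (v = 0) leaves -3*u**3 ≠ 0, so f is not divisible by v and the branch is v² ≈ 3*u**3 to lowest order — this is a cusp.
Classification: cusp.


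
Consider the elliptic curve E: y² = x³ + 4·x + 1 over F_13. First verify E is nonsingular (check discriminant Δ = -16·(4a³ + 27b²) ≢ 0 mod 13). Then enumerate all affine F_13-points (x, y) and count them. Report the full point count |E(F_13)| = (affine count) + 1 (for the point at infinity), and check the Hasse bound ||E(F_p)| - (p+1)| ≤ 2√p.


Affine points = {(0, 1), (0, 12), (2, 2), (2, 11), (3, 1), (3, 12), (4, 4), (4, 9), (5, 4), (5, 9), (8, 5), (8, 8), (9, 5), (9, 8), (10, 1), (10, 12), (12, 3), (12, 10)}; affine count = 18; |E(F_13)| = 19.

Discriminant check: Δ ∝ 4a³ + 27b² = 4·4³ + 27·1² = 4·64 + 27·1 ≡ 10 (mod 13). Nonzero ⇒ E is nonsingular.
For each x ∈ F_13, compute rhs = x³ + 4·x + 1 mod 13, then count y ∈ F_13 with y² ≡ rhs.
  x = 0: rhs = 1, matching y values: 1, 12 (2 points).
  x = 1: rhs = 6, matching y values: none (0 points).
  x = 2: rhs = 4, matching y values: 2, 11 (2 points).
  x = 3: rhs = 1, matching y values: 1, 12 (2 points).
  x = 4: rhs = 3, matching y values: 4, 9 (2 points).
  x = 5: rhs = 3, matching y values: 4, 9 (2 points).
  x = 6: rhs = 7, matching y values: none (0 points).
  x = 7: rhs = 8, matching y values: none (0 points).
  x = 8: rhs = 12, matching y values: 5, 8 (2 points).
  x = 9: rhs = 12, matching y values: 5, 8 (2 points).
  x = 10: rhs = 1, matching y values: 1, 12 (2 points).
  x = 11: rhs = 11, matching y values: none (0 points).
  x = 12: rhs = 9, matching y values: 3, 10 (2 points).
Total affine count: 18.
Full point count |E(F_13)| = 18 + 1 = 19.
Hasse bound: |19 − (13+1)| = |5| = 5 ≤ 2√13 ≈ 7.2111 ✓.


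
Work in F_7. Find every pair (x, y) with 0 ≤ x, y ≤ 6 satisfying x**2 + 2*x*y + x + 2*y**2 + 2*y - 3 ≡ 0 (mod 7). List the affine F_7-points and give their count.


Affine F_7-points: {(0, 3)}; count = 1.

For each of the 49 pairs (x, y) ∈ F_7², evaluate f(x, y) mod 7. Record the zeros.
  x = 0: [0↦4, 1↦1, 2↦2, 3↦0, 4↦2, 5↦1, 6↦4]  zeros at y ∈ {3}
  x = 1: [0↦6, 1↦5, 2↦1, 3↦1, 4↦5, 5↦6, 6↦4]  zeros at y ∈ ∅
  x = 2: [0↦3, 1↦4, 2↦2, 3↦4, 4↦3, 5↦6, 6↦6]  zeros at y ∈ ∅
  x = 3: [0↦2, 1↦5, 2↦5, 3↦2, 4↦3, 5↦1, 6↦3]  zeros at y ∈ ∅
  x = 4: [0↦3, 1↦1, 2↦3, 3↦2, 4↦5, 5↦5, 6↦2]  zeros at y ∈ ∅
  x = 5: [0↦6, 1↦6, 2↦3, 3↦4, 4↦2, 5↦4, 6↦3]  zeros at y ∈ ∅
  x = 6: [0↦4, 1↦6, 2↦5, 3↦1, 4↦1, 5↦5, 6↦6]  zeros at y ∈ ∅
Collecting zeros: affine points = {(0, 3)}.
Total count |C(F_7)_aff| = 1.


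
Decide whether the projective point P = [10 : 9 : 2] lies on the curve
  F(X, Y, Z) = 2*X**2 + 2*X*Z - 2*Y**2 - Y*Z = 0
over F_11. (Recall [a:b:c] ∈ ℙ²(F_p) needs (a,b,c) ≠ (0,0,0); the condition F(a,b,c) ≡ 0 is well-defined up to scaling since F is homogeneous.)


F(10,9,2) ≡ 5 (mod 11); P is NOT on the curve.

Evaluate F(10, 9, 2) term-by-term (mod 11).
  2*X**2 ↦ 2·100·1·1 = 200
  2*X*Z ↦ 2·10·1·2 = 40
  -2*Y**2 ↦ -2·1·81·1 = -162
  -Y*Z ↦ -1·1·9·2 = -18
Sum: F(10, 9, 2) = (200) + (40) + (-162) + (-18) = 60.
Reducing mod 11: 60 ≡ 5 (mod 11).
Since F(a, b, c) ≡ 5 ≠ 0 (mod 11), P does NOT lie on the curve.


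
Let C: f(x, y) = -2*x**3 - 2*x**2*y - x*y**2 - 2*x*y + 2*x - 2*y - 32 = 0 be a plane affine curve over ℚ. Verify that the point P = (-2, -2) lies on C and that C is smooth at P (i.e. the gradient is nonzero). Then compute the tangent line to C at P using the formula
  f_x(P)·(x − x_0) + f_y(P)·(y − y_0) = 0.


Tangent line at P: -38*x - 14*y - 104 = 0.

Step 1: f(-2, -2) = 0, so P lies on C.
Step 2: partial derivatives
  f_x(x, y) = -6*x**2 - 4*x*y - y**2 - 2*y + 2, f_y(x, y) = -2*x**2 - 2*x*y - 2*x - 2.
  f_x(P) = -38, f_y(P) = -14 (gradient nonzero, so P is smooth).
Step 3: tangent line at P: -38·(x − -2) + -14·(y − -2) = 0.
Expanding: -38*x - 14*y - 104 = 0.


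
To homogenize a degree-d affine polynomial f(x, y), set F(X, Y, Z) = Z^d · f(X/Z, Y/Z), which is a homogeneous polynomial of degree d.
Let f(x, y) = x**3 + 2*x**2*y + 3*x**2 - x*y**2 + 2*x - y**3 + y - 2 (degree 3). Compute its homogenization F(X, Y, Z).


F(X, Y, Z) = X**3 + 2*X**2*Y + 3*X**2*Z - X*Y**2 + 2*X*Z**2 - Y**3 + Y*Z**2 - 2*Z**3

deg(f) = 3.
Substitute x = X/Z, y = Y/Z into f, then multiply by Z^3.
  monomial 1·x^3·y^0 ↦ 1·X^3·Y^0·Z^0.
  monomial 2·x^2·y^1 ↦ 2·X^2·Y^1·Z^0.
  monomial 3·x^2·y^0 ↦ 3·X^2·Y^0·Z^1.
  monomial -1·x^1·y^2 ↦ -1·X^1·Y^2·Z^0.
  monomial 2·x^1·y^0 ↦ 2·X^1·Y^0·Z^2.
  monomial -1·x^0·y^3 ↦ -1·X^0·Y^3·Z^0.
  monomial 1·x^0·y^1 ↦ 1·X^0·Y^1·Z^2.
  monomial -2·x^0·y^0 ↦ -2·X^0·Y^0·Z^3.
Collecting: F(X, Y, Z) = X**3 + 2*X**2*Y + 3*X**2*Z - X*Y**2 + 2*X*Z**2 - Y**3 + Y*Z**2 - 2*Z**3.


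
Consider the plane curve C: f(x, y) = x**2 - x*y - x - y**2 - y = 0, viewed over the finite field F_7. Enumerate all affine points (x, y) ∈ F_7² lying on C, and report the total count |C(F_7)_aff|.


Affine F_7-points: {(0, 0), (0, 6), (1, 0), (1, 5), (5, 3), (5, 5), (6, 3), (6, 4)}; count = 8.

For each of the 49 pairs (x, y) ∈ F_7², evaluate f(x, y) mod 7. Record the zeros.
  x = 0: [0↦0, 1↦5, 2↦1, 3↦2, 4↦1, 5↦5, 6↦0]  zeros at y ∈ {0, 6}
  x = 1: [0↦0, 1↦4, 2↦6, 3↦6, 4↦4, 5↦0, 6↦1]  zeros at y ∈ {0, 5}
  x = 2: [0↦2, 1↦5, 2↦6, 3↦5, 4↦2, 5↦4, 6↦4]  zeros at y ∈ ∅
  x = 3: [0↦6, 1↦1, 2↦1, 3↦6, 4↦2, 5↦3, 6↦2]  zeros at y ∈ ∅
  x = 4: [0↦5, 1↦6, 2↦5, 3↦2, 4↦4, 5↦4, 6↦2]  zeros at y ∈ ∅
  x = 5: [0↦6, 1↦6, 2↦4, 3↦0, 4↦1, 5↦0, 6↦4]  zeros at y ∈ {3, 5}
  x = 6: [0↦2, 1↦1, 2↦5, 3↦0, 4↦0, 5↦5, 6↦1]  zeros at y ∈ {3, 4}
Collecting zeros: affine points = {(0, 0), (0, 6), (1, 0), (1, 5), (5, 3), (5, 5), (6, 3), (6, 4)}.
Total count |C(F_7)_aff| = 8.


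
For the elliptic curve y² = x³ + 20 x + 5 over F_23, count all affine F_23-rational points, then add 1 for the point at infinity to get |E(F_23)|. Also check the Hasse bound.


Affine points = {(1, 7), (1, 16), (3, 0), (5, 0), (10, 3), (10, 20), (12, 8), (12, 15), (13, 1), (13, 22), (14, 4), (14, 19), (15, 0), (21, 7), (21, 16)}; affine count = 15; |E(F_23)| = 16.

Discriminant check: Δ ∝ 4a³ + 27b² = 4·20³ + 27·5² = 4·8000 + 27·25 ≡ 15 (mod 23). Nonzero ⇒ E is nonsingular.
For each x ∈ F_23, compute rhs = x³ + 20·x + 5 mod 23, then count y ∈ F_23 with y² ≡ rhs.
  x = 0: rhs = 5, matching y values: none (0 points).
  x = 1: rhs = 3, matching y values: 7, 16 (2 points).
  x = 2: rhs = 7, matching y values: none (0 points).
  x = 3: rhs = 0, matching y values: 0 (1 points).
  x = 4: rhs = 11, matching y values: none (0 points).
  x = 5: rhs = 0, matching y values: 0 (1 points).
  x = 6: rhs = 19, matching y values: none (0 points).
  x = 7: rhs = 5, matching y values: none (0 points).
  x = 8: rhs = 10, matching y values: none (0 points).
  x = 9: rhs = 17, matching y values: none (0 points).
  x = 10: rhs = 9, matching y values: 3, 20 (2 points).
  x = 11: rhs = 15, matching y values: none (0 points).
  x = 12: rhs = 18, matching y values: 8, 15 (2 points).
  x = 13: rhs = 1, matching y values: 1, 22 (2 points).
  x = 14: rhs = 16, matching y values: 4, 19 (2 points).
  x = 15: rhs = 0, matching y values: 0 (1 points).
  x = 16: rhs = 5, matching y values: none (0 points).
  x = 17: rhs = 14, matching y values: none (0 points).
  x = 18: rhs = 10, matching y values: none (0 points).
  x = 19: rhs = 22, matching y values: none (0 points).
  x = 20: rhs = 10, matching y values: none (0 points).
  x = 21: rhs = 3, matching y values: 7, 16 (2 points).
  x = 22: rhs = 7, matching y values: none (0 points).
Total affine count: 15.
Full point count |E(F_23)| = 15 + 1 = 16.
Hasse bound: |16 − (23+1)| = |-8| = 8 ≤ 2√23 ≈ 9.5917 ✓.


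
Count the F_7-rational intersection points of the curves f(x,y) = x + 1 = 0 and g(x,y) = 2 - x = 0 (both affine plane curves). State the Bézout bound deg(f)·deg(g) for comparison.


Common zeros: ∅; count = 0; Bézout bound = 1.

deg(f) = 1, deg(g) = 1, so Bézout bound = 1.
Scan x ∈ F_7. For each x, list the y ∈ F_7 with f(x, y) ≡ 0 and those with g(x, y) ≡ 0 (mod 7); the common zeros in that column are the intersection.
  x = 0: f ≡ 0 at y ∈ ∅; g ≡ 0 at y ∈ ∅; common: ∅.
  x = 1: f ≡ 0 at y ∈ ∅; g ≡ 0 at y ∈ ∅; common: ∅.
  x = 2: f ≡ 0 at y ∈ ∅; g ≡ 0 at y ∈ {0, 1, 2, 3, 4, 5, 6}; common: ∅.
  x = 3: f ≡ 0 at y ∈ ∅; g ≡ 0 at y ∈ ∅; common: ∅.
  x = 4: f ≡ 0 at y ∈ ∅; g ≡ 0 at y ∈ ∅; common: ∅.
  x = 5: f ≡ 0 at y ∈ ∅; g ≡ 0 at y ∈ ∅; common: ∅.
  x = 6: f ≡ 0 at y ∈ {0, 1, 2, 3, 4, 5, 6}; g ≡ 0 at y ∈ ∅; common: ∅.
Collecting: common zeros = ∅, so the count is 0.
Comparison with the Bézout bound: 0 ≤ 1 = deg(f)·deg(g), as expected for curves with no common component (the affine F_7-count falls short of the bound because intersections may lie at infinity, over extension fields, or carry multiplicity).


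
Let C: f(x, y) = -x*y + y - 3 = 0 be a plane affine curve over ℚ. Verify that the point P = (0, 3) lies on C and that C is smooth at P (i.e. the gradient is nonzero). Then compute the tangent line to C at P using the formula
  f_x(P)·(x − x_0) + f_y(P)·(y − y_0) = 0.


Tangent line at P: -3*x + y - 3 = 0.

Step 1: f(0, 3) = 0, so P lies on C.
Step 2: partial derivatives
  f_x(x, y) = -y, f_y(x, y) = 1 - x.
  f_x(P) = -3, f_y(P) = 1 (gradient nonzero, so P is smooth).
Step 3: tangent line at P: -3·(x − 0) + 1·(y − 3) = 0.
Expanding: -3*x + y - 3 = 0.


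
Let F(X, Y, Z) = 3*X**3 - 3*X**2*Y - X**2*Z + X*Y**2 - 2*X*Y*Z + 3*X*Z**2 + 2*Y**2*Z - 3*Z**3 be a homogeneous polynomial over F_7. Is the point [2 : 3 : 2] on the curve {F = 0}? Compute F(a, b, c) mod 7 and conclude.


F(2,3,2) ≡ 3 (mod 7); P is NOT on the curve.

Evaluate F(2, 3, 2) term-by-term (mod 7).
  3*X**3 ↦ 3·8·1·1 = 24
  -3*X**2*Y ↦ -3·4·3·1 = -36
  -X**2*Z ↦ -1·4·1·2 = -8
  X*Y**2 ↦ 1·2·9·1 = 18
  -2*X*Y*Z ↦ -2·2·3·2 = -24
  3*X*Z**2 ↦ 3·2·1·4 = 24
  2*Y**2*Z ↦ 2·1·9·2 = 36
  -3*Z**3 ↦ -3·1·1·8 = -24
Sum: F(2, 3, 2) = (24) + (-36) + (-8) + (18) + (-24) + (24) + (36) + (-24) = 10.
Reducing mod 7: 10 ≡ 3 (mod 7).
Since F(a, b, c) ≡ 3 ≠ 0 (mod 7), P does NOT lie on the curve.


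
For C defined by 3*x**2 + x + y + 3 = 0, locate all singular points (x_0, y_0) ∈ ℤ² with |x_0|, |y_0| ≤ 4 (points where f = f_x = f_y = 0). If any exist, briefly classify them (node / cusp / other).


No singular points in the scanned grid; C is smooth there.

Compute partial derivatives:
  f_x = 6*x + 1.
  f_y = 1.
f_y = 1 is a nonzero constant, so f_y never vanishes: no point (x, y) can satisfy f = f_x = f_y = 0. In particular no (x, y) ∈ {−4, ..., 4}² is singular; the curve is smooth.


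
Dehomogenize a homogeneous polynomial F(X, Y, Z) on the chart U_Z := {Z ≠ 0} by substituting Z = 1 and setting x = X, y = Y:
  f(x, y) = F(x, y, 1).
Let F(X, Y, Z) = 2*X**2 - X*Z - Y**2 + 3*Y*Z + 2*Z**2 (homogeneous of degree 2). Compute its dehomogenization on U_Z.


f(x, y) = 2*x**2 - x - y**2 + 3*y + 2

On U_Z we set Z = 1. Each monomial c·X^i·Y^j·Z^k in F becomes c·x^i·y^j·1^k = c·x^i·y^j.
Substituting Z = 1: F(X, Y, 1) = 2*x**2 - x - y**2 + 3*y + 2.
Note: deg(f) ≤ deg(F) = 2; strict inequality happens when F is divisible by Z (lost terms).


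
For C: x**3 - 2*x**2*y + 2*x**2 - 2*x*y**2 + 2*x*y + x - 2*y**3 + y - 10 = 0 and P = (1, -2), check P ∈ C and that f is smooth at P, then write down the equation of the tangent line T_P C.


Tangent line at P: 4*x - 15*y - 34 = 0.

Step 1: f(1, -2) = 0, so P lies on C.
Step 2: partial derivatives
  f_x(x, y) = 3*x**2 - 4*x*y + 4*x - 2*y**2 + 2*y + 1, f_y(x, y) = -2*x**2 - 4*x*y + 2*x - 6*y**2 + 1.
  f_x(P) = 4, f_y(P) = -15 (gradient nonzero, so P is smooth).
Step 3: tangent line at P: 4·(x − 1) + -15·(y − -2) = 0.
Expanding: 4*x - 15*y - 34 = 0.


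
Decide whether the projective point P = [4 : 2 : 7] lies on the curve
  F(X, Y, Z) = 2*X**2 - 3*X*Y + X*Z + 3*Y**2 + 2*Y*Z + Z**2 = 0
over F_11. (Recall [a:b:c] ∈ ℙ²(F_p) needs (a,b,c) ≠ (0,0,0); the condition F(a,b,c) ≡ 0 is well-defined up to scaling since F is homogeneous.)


F(4,2,7) ≡ 4 (mod 11); P is NOT on the curve.

Evaluate F(4, 2, 7) term-by-term (mod 11).
  2*X**2 ↦ 2·16·1·1 = 32
  -3*X*Y ↦ -3·4·2·1 = -24
  X*Z ↦ 1·4·1·7 = 28
  3*Y**2 ↦ 3·1·4·1 = 12
  2*Y*Z ↦ 2·1·2·7 = 28
  Z**2 ↦ 1·1·1·49 = 49
Sum: F(4, 2, 7) = (32) + (-24) + (28) + (12) + (28) + (49) = 125.
Reducing mod 11: 125 ≡ 4 (mod 11).
Since F(a, b, c) ≡ 4 ≠ 0 (mod 11), P does NOT lie on the curve.


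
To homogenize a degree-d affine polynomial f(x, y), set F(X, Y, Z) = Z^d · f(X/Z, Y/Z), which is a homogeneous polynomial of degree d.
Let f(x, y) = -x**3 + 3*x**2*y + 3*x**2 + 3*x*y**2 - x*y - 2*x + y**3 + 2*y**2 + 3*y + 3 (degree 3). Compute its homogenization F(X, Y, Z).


F(X, Y, Z) = -X**3 + 3*X**2*Y + 3*X**2*Z + 3*X*Y**2 - X*Y*Z - 2*X*Z**2 + Y**3 + 2*Y**2*Z + 3*Y*Z**2 + 3*Z**3

deg(f) = 3.
Substitute x = X/Z, y = Y/Z into f, then multiply by Z^3.
  monomial -1·x^3·y^0 ↦ -1·X^3·Y^0·Z^0.
  monomial 3·x^2·y^1 ↦ 3·X^2·Y^1·Z^0.
  monomial 3·x^2·y^0 ↦ 3·X^2·Y^0·Z^1.
  monomial 3·x^1·y^2 ↦ 3·X^1·Y^2·Z^0.
  monomial -1·x^1·y^1 ↦ -1·X^1·Y^1·Z^1.
  monomial -2·x^1·y^0 ↦ -2·X^1·Y^0·Z^2.
  monomial 1·x^0·y^3 ↦ 1·X^0·Y^3·Z^0.
  monomial 2·x^0·y^2 ↦ 2·X^0·Y^2·Z^1.
  monomial 3·x^0·y^1 ↦ 3·X^0·Y^1·Z^2.
  monomial 3·x^0·y^0 ↦ 3·X^0·Y^0·Z^3.
Collecting: F(X, Y, Z) = -X**3 + 3*X**2*Y + 3*X**2*Z + 3*X*Y**2 - X*Y*Z - 2*X*Z**2 + Y**3 + 2*Y**2*Z + 3*Y*Z**2 + 3*Z**3.


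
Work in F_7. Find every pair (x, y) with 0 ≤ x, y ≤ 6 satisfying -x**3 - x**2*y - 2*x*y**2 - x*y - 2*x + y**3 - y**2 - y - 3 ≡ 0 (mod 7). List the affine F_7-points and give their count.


Affine F_7-points: {(1, 6), (2, 6), (4, 5), (5, 6), (6, 0)}; count = 5.

For each of the 49 pairs (x, y) ∈ F_7², evaluate f(x, y) mod 7. Record the zeros.
  x = 0: [0↦4, 1↦3, 2↦6, 3↦5, 4↦6, 5↦1, 6↦3]  zeros at y ∈ ∅
  x = 1: [0↦1, 1↦3, 2↦5, 3↦6, 4↦5, 5↦1, 6↦0]  zeros at y ∈ {6}
  x = 2: [0↦6, 1↦2, 2↦1, 3↦2, 4↦4, 5↦6, 6↦0]  zeros at y ∈ {6}
  x = 3: [0↦6, 1↦1, 2↦2, 3↦1, 4↦4, 5↦3, 6↦4]  zeros at y ∈ ∅
  x = 4: [0↦2, 1↦1, 2↦2, 3↦4, 4↦6, 5↦0, 6↦6]  zeros at y ∈ {5}
  x = 5: [0↦2, 1↦3, 2↦2, 3↦5, 4↦4, 5↦5, 6↦0]  zeros at y ∈ {6}
  x = 6: [0↦0, 1↦1, 2↦3, 3↦5, 4↦6, 5↦5, 6↦1]  zeros at y ∈ {0}
Collecting zeros: affine points = {(1, 6), (2, 6), (4, 5), (5, 6), (6, 0)}.
Total count |C(F_7)_aff| = 5.


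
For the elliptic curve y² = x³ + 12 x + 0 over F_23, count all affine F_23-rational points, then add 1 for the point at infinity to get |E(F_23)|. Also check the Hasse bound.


Affine points = {(0, 0), (1, 6), (1, 17), (2, 3), (2, 20), (5, 1), (5, 22), (6, 9), (6, 14), (7, 6), (7, 17), (9, 3), (9, 20), (10, 4), (10, 19), (12, 3), (12, 20), (15, 6), (15, 17), (19, 7), (19, 16), (20, 11), (20, 12)}; affine count = 23; |E(F_23)| = 24.

Discriminant check: Δ ∝ 4a³ + 27b² = 4·12³ + 27·0² = 4·1728 + 27·0 ≡ 12 (mod 23). Nonzero ⇒ E is nonsingular.
For each x ∈ F_23, compute rhs = x³ + 12·x + 0 mod 23, then count y ∈ F_23 with y² ≡ rhs.
  x = 0: rhs = 0, matching y values: 0 (1 points).
  x = 1: rhs = 13, matching y values: 6, 17 (2 points).
  x = 2: rhs = 9, matching y values: 3, 20 (2 points).
  x = 3: rhs = 17, matching y values: none (0 points).
  x = 4: rhs = 20, matching y values: none (0 points).
  x = 5: rhs = 1, matching y values: 1, 22 (2 points).
  x = 6: rhs = 12, matching y values: 9, 14 (2 points).
  x = 7: rhs = 13, matching y values: 6, 17 (2 points).
  x = 8: rhs = 10, matching y values: none (0 points).
  x = 9: rhs = 9, matching y values: 3, 20 (2 points).
  x = 10: rhs = 16, matching y values: 4, 19 (2 points).
  x = 11: rhs = 14, matching y values: none (0 points).
  x = 12: rhs = 9, matching y values: 3, 20 (2 points).
  x = 13: rhs = 7, matching y values: none (0 points).
  x = 14: rhs = 14, matching y values: none (0 points).
  x = 15: rhs = 13, matching y values: 6, 17 (2 points).
  x = 16: rhs = 10, matching y values: none (0 points).
  x = 17: rhs = 11, matching y values: none (0 points).
  x = 18: rhs = 22, matching y values: none (0 points).
  x = 19: rhs = 3, matching y values: 7, 16 (2 points).
  x = 20: rhs = 6, matching y values: 11, 12 (2 points).
  x = 21: rhs = 14, matching y values: none (0 points).
  x = 22: rhs = 10, matching y values: none (0 points).
Total affine count: 23.
Full point count |E(F_23)| = 23 + 1 = 24.
Hasse bound: |24 − (23+1)| = |0| = 0 ≤ 2√23 ≈ 9.5917 ✓.
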